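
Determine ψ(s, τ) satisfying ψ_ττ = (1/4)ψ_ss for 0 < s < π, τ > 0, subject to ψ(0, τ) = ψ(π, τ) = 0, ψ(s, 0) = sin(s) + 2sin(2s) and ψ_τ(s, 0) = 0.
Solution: Using separation of variables ψ = X(s)T(τ):
Eigenfunctions: sin(ns), n = 1, 2, 3, ...
General solution: ψ(s, τ) = Σ [A_n cos(n τ/2) + B_n sin(n τ/2)] sin(ns)
From ψ(s,0) = sin(s) + 2sin(2s): A_1=1, A_2=2. From ψ_τ(s,0) = 0: all B_n = 0.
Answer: ψ(s, τ) = sin(s)cos(τ/2) + 2sin(2s)cos(τ)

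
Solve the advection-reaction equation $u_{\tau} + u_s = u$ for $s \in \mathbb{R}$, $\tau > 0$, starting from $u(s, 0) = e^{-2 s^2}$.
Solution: Substitute $u = e^{\tau}w$.
Then $u_{\tau} = e^{\tau}(w_{\tau} + w)$, $u_s = e^{\tau}w_s$; substituting and dividing by $e^{\tau}$, the lower-order terms cancel: $w_{\tau} + w_s = 0$ (standard advection equation).
Data for $w$: $w(s,0) = u(s,0) = e^{-2 s^2}$.
By characteristics ($ds/d\tau = 1$), $w(s,\tau) = f(s - \tau)$ with $f = w( \cdot , 0)$.
So $w(s,\tau) = e^{-2 (s - \tau)^2}$, and $u(s,\tau) = e^{\tau}w(s,\tau)$.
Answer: $u(s, \tau) = e^{\tau} e^{-2 (-\tau + s)^2}$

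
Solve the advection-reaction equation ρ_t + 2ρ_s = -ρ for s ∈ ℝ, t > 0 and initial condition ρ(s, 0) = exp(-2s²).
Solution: Substitute ρ = exp(-t)u, i.e. u = exp(t)ρ.
By the product rule, ρ_t = exp(-t)(u_t - u), ρ_s = exp(-t)u_s.
Substituting into the PDE and dividing by exp(-t): u_t - u + 2u_s = -u.
The lower-order terms cancel, leaving the standard advection equation u_t + 2u_s = 0.
Initial data for u: u(s,0) = ρ(s,0) = exp(-2s²).
Solve for u:
  By method of characteristics (waves move right with speed 2):
  Along characteristics s - 2t = const, u is constant, so u(s,t) = f(s - 2t) with f = u(·, 0).
Hence u(s,t) = exp(-2(s - 2t)²).
Transform back: ρ(s,t) = exp(-t)u(s,t).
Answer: ρ(s, t) = exp(-t)exp(-2(s - 2t)²)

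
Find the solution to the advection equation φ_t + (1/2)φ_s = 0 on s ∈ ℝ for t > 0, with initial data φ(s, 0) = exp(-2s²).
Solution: By characteristics (ds/dt = 1/2), φ(s,t) = f(s - (1/2)t) with f = φ(·, 0).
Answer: φ(s, t) = exp(-2(s - t/2)²)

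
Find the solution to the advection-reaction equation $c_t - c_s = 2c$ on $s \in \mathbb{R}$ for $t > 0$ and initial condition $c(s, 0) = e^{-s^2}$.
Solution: Substitute $c = e^{2t}u$, i.e. $u = e^{-2t}c$.
By the product rule, $c_t = e^{2t}(u_t + 2u)$, $c_s = e^{2t}u_s$.
Substituting into the PDE and dividing by $e^{2t}$: $u_t + 2u - u_s = 2u$.
The lower-order terms cancel, leaving the standard advection equation $u_t - u_s = 0$.
Initial data for $u$: $u(s,0) = c(s,0) = e^{-s^2}$.
Solve for $u$:
  By method of characteristics (waves move left with speed 1):
  Along characteristics $s + t =$ const, $u$ is constant, so $u(s,t) = f(s + t)$ with $f = u( \cdot , 0)$.
Hence $u(s,t) = e^{-(s + t)^2}$.
Transform back: $c(s,t) = e^{2t}u(s,t)$.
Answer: $c(s, t) = e^{2 t} e^{-(s + t)^2}$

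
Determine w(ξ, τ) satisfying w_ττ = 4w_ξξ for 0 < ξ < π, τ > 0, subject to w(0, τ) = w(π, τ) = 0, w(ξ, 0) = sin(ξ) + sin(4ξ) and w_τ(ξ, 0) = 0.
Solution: Using separation of variables w = X(ξ)T(τ):
Eigenfunctions: sin(nξ), n = 1, 2, 3, ...
General solution: w(ξ, τ) = Σ [A_n cos(2n τ) + B_n sin(2n τ)] sin(nξ)
From w(ξ,0) = sin(ξ) + sin(4ξ): A_1=1, A_4=1. From w_τ(ξ,0) = 0: all B_n = 0.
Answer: w(ξ, τ) = sin(ξ)cos(2τ) + sin(4ξ)cos(8τ)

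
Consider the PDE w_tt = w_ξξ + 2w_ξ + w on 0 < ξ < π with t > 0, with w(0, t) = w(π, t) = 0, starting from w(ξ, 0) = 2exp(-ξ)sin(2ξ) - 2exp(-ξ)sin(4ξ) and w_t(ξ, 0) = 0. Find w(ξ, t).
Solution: Substitute w = exp(-ξ)u, i.e. u = exp(ξ)w.
By the product rule, w_ξ = exp(-ξ)(u_ξ - u), w_ξξ = exp(-ξ)(u_ξξ - 2u_ξ + u), w_tt = exp(-ξ)u_tt.
Substituting into the PDE and dividing by exp(-ξ): u_tt = (u_ξξ - 2u_ξ + u) + 2(u_ξ - u) + u.
The lower-order terms cancel, leaving the standard wave equation u_tt = u_ξξ.
Initial data for u: u(ξ,0) = exp(ξ)w(ξ,0) = 2sin(2ξ) - 2sin(4ξ); u_t(ξ,0) = exp(ξ)w_t(ξ,0) = 0. The boundary conditions carry over: u(0,t) = u(π,t) = 0.
Solve for u:
  Using separation of variables u = X(ξ)T(t):
  Eigenfunctions: sin(nξ), n = 1, 2, 3, ...
  General solution: u(ξ, t) = Σ [A_n cos(n t) + B_n sin(n t)] sin(nξ)
  From u(ξ,0) = 2sin(2ξ) - 2sin(4ξ): A_2=2, A_4=-2. From u_t(ξ,0) = 0: all B_n = 0.
Hence u(ξ,t) = 2sin(2ξ)cos(2t) - 2sin(4ξ)cos(4t).
Transform back: w(ξ,t) = exp(-ξ)u(ξ,t).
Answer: w(ξ, t) = 2exp(-ξ)sin(2ξ)cos(2t) - 2exp(-ξ)sin(4ξ)cos(4t)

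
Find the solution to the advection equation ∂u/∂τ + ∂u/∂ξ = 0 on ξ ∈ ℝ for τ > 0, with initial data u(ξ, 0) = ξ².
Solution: By characteristics (dξ/dτ = 1), u(ξ,τ) = f(ξ - τ) with f = u(·, 0).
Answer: u(ξ, τ) = ξ² - 2ξτ + τ²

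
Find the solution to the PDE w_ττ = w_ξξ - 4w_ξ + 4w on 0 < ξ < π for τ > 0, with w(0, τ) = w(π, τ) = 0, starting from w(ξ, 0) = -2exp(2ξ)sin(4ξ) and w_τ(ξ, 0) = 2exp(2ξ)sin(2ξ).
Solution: Substitute w = exp(2ξ)u.
Then w_ξ = exp(2ξ)(u_ξ + 2u), w_ξξ = exp(2ξ)(u_ξξ + 4u_ξ + 4u), w_ττ = exp(2ξ)u_ττ; substituting and dividing by exp(2ξ), the lower-order terms cancel: u_ττ = u_ξξ (standard wave equation).
Data for u: u(ξ,0) = exp(-2ξ)w(ξ,0) = -2sin(4ξ); u_τ(ξ,0) = exp(-2ξ)w_τ(ξ,0) = 2sin(2ξ). The boundary conditions carry over: u(0,τ) = u(π,τ) = 0.
Separating variables: u = Σ [A_n cos(ω_n τ) + B_n sin(ω_n τ)] sin(nξ), ω_n = n. From ICs (B_n = velocity coefficient / ω_n): A_4=-2, B_2=1.
So u(ξ,τ) = sin(2ξ)sin(2τ) - 2sin(4ξ)cos(4τ), and w(ξ,τ) = exp(2ξ)u(ξ,τ).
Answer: w(ξ, τ) = exp(2ξ)sin(2ξ)sin(2τ) - 2exp(2ξ)sin(4ξ)cos(4τ)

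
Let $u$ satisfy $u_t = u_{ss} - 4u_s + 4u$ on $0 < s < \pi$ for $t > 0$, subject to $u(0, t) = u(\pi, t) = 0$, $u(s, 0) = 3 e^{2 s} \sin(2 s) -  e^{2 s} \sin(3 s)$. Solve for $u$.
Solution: Substitute $u = e^{2s}w$.
Then $u_s = e^{2s}(w_s + 2w)$, $u_{ss} = e^{2s}(w_{ss} + 4w_s + 4w)$, $u_t = e^{2s}w_t$; substituting and dividing by $e^{2s}$, the lower-order terms cancel: $w_t = w_{ss}$ (standard heat equation).
Data for $w$: $w(s,0) = e^{-2s}u(s,0) = 3 \sin(2 s) - \sin(3 s)$. The boundary conditions carry over: $w(0,t) = w(\pi,t) = 0$.
Separating variables: $w = \sum c_n e^{-n^2t} \sin(ns)$. From $w(s,0) = 3 \sin(2 s) - \sin(3 s)$: $c_2=3, c_3=-1$.
So $w(s,t) = 3 e^{-4 t} \sin(2 s) - e^{-9 t} \sin(3 s)$, and $u(s,t) = e^{2s}w(s,t)$.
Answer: $u(s, t) = 3 e^{2 s} e^{-4 t} \sin(2 s) -  e^{2 s} e^{-9 t} \sin(3 s)$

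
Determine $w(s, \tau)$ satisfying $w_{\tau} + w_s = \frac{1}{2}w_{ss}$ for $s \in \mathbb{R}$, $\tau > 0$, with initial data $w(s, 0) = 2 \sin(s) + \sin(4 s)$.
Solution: Change to a moving frame: let $\eta = s - \tau$, $\sigma = \tau$ and write $w(s,\tau) = u(\eta,\sigma)$.
By the chain rule $w_{\tau} = u_{\sigma} - u_{\eta}$, $w_s = u_{\eta}$, $w_{ss} = u_{\eta\eta}$.
Then $w_{\tau} + w_s = u_{\sigma}$: the advection term cancels and the PDE becomes the heat equation $u_{\sigma} = \frac{1}{2}u_{\eta\eta}$ on $\eta \in \mathbb{R}$.
Initial data: $u(\eta,0) = w(\eta,0) = 2 \sin(\eta) + \sin(4 \eta)$.
On $\eta \in \mathbb{R}$ each mode satisfies $(\sin(n\eta))'' = -n^2 \sin(n\eta)$, so $e^{-n^2\sigma/2} \sin(n\eta)$ solves the heat equation; by superposition $u(\eta,\sigma) = \sum c_n e^{-n^2\sigma/2} \sin(n\eta)$.
Reading off the coefficients: $c_1=2, c_4=1$, so $u(\eta,\sigma) = e^{-8 \sigma} \sin(4 \eta) + 2 e^{-\sigma/2} \sin(\eta)$.
Substituting back $\eta = s - \tau$, $\sigma = \tau$: $w(s,\tau) = u(s - \tau, \tau)$.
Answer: $w(s, \tau) = - e^{-8 \tau} \sin(4 \tau - 4 s) - 2 e^{-\tau/2} \sin(\tau - s)$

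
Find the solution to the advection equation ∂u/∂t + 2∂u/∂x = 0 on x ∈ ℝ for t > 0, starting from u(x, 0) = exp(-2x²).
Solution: By method of characteristics (waves move right with speed 2):
Along characteristics x - 2t = const, u is constant, so u(x,t) = f(x - 2t) with f = u(·, 0).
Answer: u(x, t) = exp(-2(-2t + x)²)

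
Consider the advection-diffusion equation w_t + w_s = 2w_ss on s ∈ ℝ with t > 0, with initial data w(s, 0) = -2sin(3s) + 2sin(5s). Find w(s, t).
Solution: Moving frame: η = s - t, σ = t, w = u(η,σ), so w_t = u_σ - u_η and w_ss = u_ηη.
Hence w_t + w_s = u_σ and the PDE becomes the heat equation u_σ = 2u_ηη on η ∈ ℝ.
Initial data: u(η,0) = w(η,0) = -2sin(3η) + 2sin(5η). Each mode sin(nη) decays as exp(-2n²σ) on ℝ, so u(η,σ) = Σ c_n exp(-2n²σ) sin(nη) with c_3=-2, c_5=2: u(η,σ) = -2exp(-18σ)sin(3η) + 2exp(-50σ)sin(5η).
Substituting back: w(s,t) = u(s - t, t).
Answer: w(s, t) = -2exp(-18t)sin(3s - 3t) + 2exp(-50t)sin(5s - 5t)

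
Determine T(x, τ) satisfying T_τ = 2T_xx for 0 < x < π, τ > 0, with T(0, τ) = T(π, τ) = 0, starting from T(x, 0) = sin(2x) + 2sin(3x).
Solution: Separating variables: T = Σ c_n exp(-2n²τ) sin(nx). From T(x,0) = sin(2x) + 2sin(3x): c_2=1, c_3=2.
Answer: T(x, τ) = exp(-8τ)sin(2x) + 2exp(-18τ)sin(3x)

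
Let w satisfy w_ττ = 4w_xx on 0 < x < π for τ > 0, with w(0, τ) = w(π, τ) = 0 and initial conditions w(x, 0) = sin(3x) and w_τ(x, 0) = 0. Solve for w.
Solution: Separating variables: w = Σ [A_n cos(ω_n τ) + B_n sin(ω_n τ)] sin(nx), ω_n = 2n. From ICs: A_3=1.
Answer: w(x, τ) = sin(3x)cos(6τ)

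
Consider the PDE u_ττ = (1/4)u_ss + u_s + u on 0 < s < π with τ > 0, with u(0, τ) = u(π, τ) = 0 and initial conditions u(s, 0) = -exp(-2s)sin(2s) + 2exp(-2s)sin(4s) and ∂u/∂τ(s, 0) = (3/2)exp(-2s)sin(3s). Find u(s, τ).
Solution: Substitute u = exp(-2s)w.
Then u_s = exp(-2s)(w_s - 2w), u_ss = exp(-2s)(w_ss - 4w_s + 4w), u_ττ = exp(-2s)w_ττ; substituting and dividing by exp(-2s), the lower-order terms cancel: w_ττ = (1/4)w_ss (standard wave equation).
Data for w: w(s,0) = exp(2s)u(s,0) = -sin(2s) + 2sin(4s); w_τ(s,0) = exp(2s)u_τ(s,0) = (3/2)sin(3s). The boundary conditions carry over: w(0,τ) = w(π,τ) = 0.
Separating variables: w = Σ [A_n cos(ω_n τ) + B_n sin(ω_n τ)] sin(ns), ω_n = n/2. From ICs (B_n = velocity coefficient / ω_n): A_2=-1, A_4=2, B_3=1.
So w(s,τ) = -sin(2s)cos(τ) + sin(3s)sin(3τ/2) + 2sin(4s)cos(2τ), and u(s,τ) = exp(-2s)w(s,τ).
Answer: u(s, τ) = -exp(-2s)sin(2s)cos(τ) + exp(-2s)sin(3s)sin(3τ/2) + 2exp(-2s)sin(4s)cos(2τ)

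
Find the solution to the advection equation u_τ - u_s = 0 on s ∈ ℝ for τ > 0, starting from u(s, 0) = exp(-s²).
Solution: By method of characteristics (waves move left with speed 1):
Along characteristics s + τ = const, u is constant, so u(s,τ) = f(s + τ) with f = u(·, 0).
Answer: u(s, τ) = exp(-(s + τ)²)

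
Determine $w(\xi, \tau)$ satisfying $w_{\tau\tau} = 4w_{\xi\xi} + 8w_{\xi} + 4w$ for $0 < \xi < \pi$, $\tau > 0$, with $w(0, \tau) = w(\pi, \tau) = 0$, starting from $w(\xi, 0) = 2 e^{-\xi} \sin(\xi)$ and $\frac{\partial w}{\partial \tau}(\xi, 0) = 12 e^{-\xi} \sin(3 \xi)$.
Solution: Substitute $w = e^{-\xi}u$, i.e. $u = e^{\xi}w$.
By the product rule, $w_{\xi} = e^{-\xi}(u_{\xi} - u)$, $w_{\xi\xi} = e^{-\xi}(u_{\xi\xi} - 2u_{\xi} + u)$, $w_{\tau\tau} = e^{-\xi}u_{\tau\tau}$.
Substituting into the PDE and dividing by $e^{-\xi}$: $u_{\tau\tau} = 4(u_{\xi\xi} - 2u_{\xi} + u) + 8(u_{\xi} - u) + 4u$.
The lower-order terms cancel, leaving the standard wave equation $u_{\tau\tau} = 4u_{\xi\xi}$.
Initial data for $u$: $u(\xi,0) = e^{\xi}w(\xi,0) = 2 \sin(\xi)$; $u_{\tau}(\xi,0) = e^{\xi}w_{\tau}(\xi,0) = 12 \sin(3 \xi)$. The boundary conditions carry over: $u(0,\tau) = u(\pi,\tau) = 0$.
Solve for $u$:
  Using separation of variables $u = X(\xi)T(\tau)$:
  Eigenfunctions: $\sin(n\xi)$, $n = 1, 2, 3, \ldots$
  General solution: $u(\xi, \tau) = \sum [A_n \cos(2n \tau) + B_n \sin(2n \tau)] \sin(n\xi)$
  From $u(\xi,0) = 2 \sin(\xi)$: $A_1=2$. From $u_{\tau}(\xi,0) = 12 \sin(3 \xi)$, using $u_{\tau}(\xi,0) = \sum \omega_n B_n \sin(n\xi)$ with $\omega_n = 2n$: $B_3 = 12/6 = 2$.
Hence $u(\xi,\tau) = 2 \sin(\xi) \cos(2 \tau) + 2 \sin(3 \xi) \sin(6 \tau)$.
Transform back: $w(\xi,\tau) = e^{-\xi}u(\xi,\tau)$.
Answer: $w(\xi, \tau) = 2 e^{-\xi} \sin(6 \tau) \sin(3 \xi) + 2 e^{-\xi} \sin(\xi) \cos(2 \tau)$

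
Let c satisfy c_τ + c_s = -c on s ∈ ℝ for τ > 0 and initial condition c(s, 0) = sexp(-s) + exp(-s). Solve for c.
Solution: Substitute c = exp(-s)u, i.e. u = exp(s)c.
By the product rule, c_s = exp(-s)(u_s - u), c_τ = exp(-s)u_τ.
Substituting into the PDE and dividing by exp(-s): u_τ + (u_s - u) = -u.
The lower-order terms cancel, leaving the standard advection equation u_τ + u_s = 0.
Initial data for u: u(s,0) = exp(s)c(s,0) = s + 1.
Solve for u:
  By method of characteristics (waves move right with speed 1):
  Along characteristics s - τ = const, u is constant, so u(s,τ) = f(s - τ) with f = u(·, 0).
Hence u(s,τ) = s - τ + 1.
Transform back: c(s,τ) = exp(-s)u(s,τ).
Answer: c(s, τ) = sexp(-s) - τexp(-s) + exp(-s)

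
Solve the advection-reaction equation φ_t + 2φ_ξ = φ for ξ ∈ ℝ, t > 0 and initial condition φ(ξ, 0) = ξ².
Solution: Substitute φ = exp(t)u.
Then φ_t = exp(t)(u_t + u), φ_ξ = exp(t)u_ξ; substituting and dividing by exp(t), the lower-order terms cancel: u_t + 2u_ξ = 0 (standard advection equation).
Data for u: u(ξ,0) = φ(ξ,0) = ξ².
By characteristics (dξ/dt = 2), u(ξ,t) = f(ξ - 2t) with f = u(·, 0).
So u(ξ,t) = 4t² - 4tξ + ξ², and φ(ξ,t) = exp(t)u(ξ,t).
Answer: φ(ξ, t) = 4t²exp(t) - 4tξexp(t) + ξ²exp(t)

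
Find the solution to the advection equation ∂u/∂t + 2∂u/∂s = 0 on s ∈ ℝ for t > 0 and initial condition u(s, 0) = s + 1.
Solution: By method of characteristics (waves move right with speed 2):
Along characteristics s - 2t = const, u is constant, so u(s,t) = f(s - 2t) with f = u(·, 0).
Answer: u(s, t) = s - 2t + 1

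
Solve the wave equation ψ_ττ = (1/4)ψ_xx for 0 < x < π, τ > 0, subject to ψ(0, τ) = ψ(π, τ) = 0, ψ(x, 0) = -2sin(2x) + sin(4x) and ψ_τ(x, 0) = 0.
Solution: Separating variables: ψ = Σ [A_n cos(ω_n τ) + B_n sin(ω_n τ)] sin(nx), ω_n = n/2. From ICs: A_2=-2, A_4=1.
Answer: ψ(x, τ) = -2sin(2x)cos(τ) + sin(4x)cos(2τ)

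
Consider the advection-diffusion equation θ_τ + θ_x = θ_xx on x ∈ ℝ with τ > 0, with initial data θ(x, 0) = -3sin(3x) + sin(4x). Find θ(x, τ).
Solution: Change to a moving frame: let η = x - τ, σ = τ and write θ(x,τ) = u(η,σ).
By the chain rule θ_τ = u_σ - u_η, θ_x = u_η, θ_xx = u_ηη.
Then θ_τ + θ_x = u_σ: the advection term cancels and the PDE becomes the heat equation u_σ = u_ηη on η ∈ ℝ.
Initial data: u(η,0) = θ(η,0) = -3sin(3η) + sin(4η).
On η ∈ ℝ each mode satisfies (sin(nη))″ = -n² sin(nη), so exp(-n²σ) sin(nη) solves the heat equation; by superposition u(η,σ) = Σ c_n exp(-n²σ) sin(nη).
Reading off the coefficients: c_3=-3, c_4=1, so u(η,σ) = -3exp(-9σ)sin(3η) + exp(-16σ)sin(4η).
Substituting back η = x - τ, σ = τ: θ(x,τ) = u(x - τ, τ).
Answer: θ(x, τ) = -3exp(-9τ)sin(3x - 3τ) + exp(-16τ)sin(4x - 4τ)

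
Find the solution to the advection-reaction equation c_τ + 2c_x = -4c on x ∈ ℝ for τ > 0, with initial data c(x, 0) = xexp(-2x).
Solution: Substitute c = exp(-2x)u.
Then c_x = exp(-2x)(u_x - 2u), c_τ = exp(-2x)u_τ; substituting and dividing by exp(-2x), the lower-order terms cancel: u_τ + 2u_x = 0 (standard advection equation).
Data for u: u(x,0) = exp(2x)c(x,0) = x.
By characteristics (dx/dτ = 2), u(x,τ) = f(x - 2τ) with f = u(·, 0).
So u(x,τ) = x - 2τ, and c(x,τ) = exp(-2x)u(x,τ).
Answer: c(x, τ) = xexp(-2x) - 2τexp(-2x)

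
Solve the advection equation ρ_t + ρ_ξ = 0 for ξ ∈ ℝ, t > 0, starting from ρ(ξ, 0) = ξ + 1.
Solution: By method of characteristics (waves move right with speed 1):
Along characteristics ξ - t = const, ρ is constant, so ρ(ξ,t) = f(ξ - t) with f = ρ(·, 0).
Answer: ρ(ξ, t) = -t + ξ + 1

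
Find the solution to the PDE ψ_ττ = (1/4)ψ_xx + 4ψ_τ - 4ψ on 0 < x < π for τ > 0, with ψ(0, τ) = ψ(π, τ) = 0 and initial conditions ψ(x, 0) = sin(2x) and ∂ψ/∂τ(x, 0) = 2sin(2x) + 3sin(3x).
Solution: Substitute ψ = exp(2τ)u, i.e. u = exp(-2τ)ψ.
By the product rule, ψ_τ = exp(2τ)(u_τ + 2u), ψ_ττ = exp(2τ)(u_ττ + 4u_τ + 4u), ψ_xx = exp(2τ)u_xx.
Substituting into the PDE and dividing by exp(2τ): u_ττ + 4u_τ + 4u = (1/4)u_xx + 4(u_τ + 2u) - 4u.
The lower-order terms cancel, leaving the standard wave equation u_ττ = (1/4)u_xx.
Initial data for u: u(x,0) = ψ(x,0) = sin(2x); u_τ(x,0) = ψ_τ(x,0) - 2ψ(x,0) = 3sin(3x). The boundary conditions carry over: u(0,τ) = u(π,τ) = 0.
Solve for u:
  Using separation of variables u = X(x)T(τ):
  Eigenfunctions: sin(nx), n = 1, 2, 3, ...
  General solution: u(x, τ) = Σ [A_n cos(n τ/2) + B_n sin(n τ/2)] sin(nx)
  From u(x,0) = sin(2x): A_2=1. From u_τ(x,0) = 3sin(3x), using u_τ(x,0) = Σ ω_n B_n sin(nx) with ω_n = n/2: B_3 = 3/(3/2) = 2.
Hence u(x,τ) = sin(2x)cos(τ) + 2sin(3x)sin(3τ/2).
Transform back: ψ(x,τ) = exp(2τ)u(x,τ).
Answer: ψ(x, τ) = exp(2τ)sin(2x)cos(τ) + 2exp(2τ)sin(3x)sin(3τ/2)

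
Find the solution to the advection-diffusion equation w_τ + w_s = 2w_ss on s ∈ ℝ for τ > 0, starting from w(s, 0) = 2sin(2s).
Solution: Moving frame: η = s - τ, σ = τ, w = u(η,σ), so w_τ = u_σ - u_η and w_ss = u_ηη.
Hence w_τ + w_s = u_σ and the PDE becomes the heat equation u_σ = 2u_ηη on η ∈ ℝ.
Initial data: u(η,0) = w(η,0) = 2sin(2η). Each mode sin(nη) decays as exp(-2n²σ) on ℝ, so u(η,σ) = Σ c_n exp(-2n²σ) sin(nη) with c_2=2: u(η,σ) = 2exp(-8σ)sin(2η).
Substituting back: w(s,τ) = u(s - τ, τ).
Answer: w(s, τ) = 2exp(-8τ)sin(2s - 2τ)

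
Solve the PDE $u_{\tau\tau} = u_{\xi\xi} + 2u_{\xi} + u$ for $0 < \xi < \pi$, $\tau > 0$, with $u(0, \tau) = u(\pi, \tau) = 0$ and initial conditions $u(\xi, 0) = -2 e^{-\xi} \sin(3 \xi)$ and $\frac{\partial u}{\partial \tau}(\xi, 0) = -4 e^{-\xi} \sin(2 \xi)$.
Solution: Substitute $u = e^{-\xi}w$.
Then $u_{\xi} = e^{-\xi}(w_{\xi} - w)$, $u_{\xi\xi} = e^{-\xi}(w_{\xi\xi} - 2w_{\xi} + w)$, $u_{\tau\tau} = e^{-\xi}w_{\tau\tau}$; substituting and dividing by $e^{-\xi}$, the lower-order terms cancel: $w_{\tau\tau} = w_{\xi\xi}$ (standard wave equation).
Data for $w$: $w(\xi,0) = e^{\xi}u(\xi,0) = -2 \sin(3 \xi)$; $w_{\tau}(\xi,0) = e^{\xi}u_{\tau}(\xi,0) = -4 \sin(2 \xi)$. The boundary conditions carry over: $w(0,\tau) = w(\pi,\tau) = 0$.
Separating variables: $w = \sum [A_n \cos(\omega_n \tau) + B_n \sin(\omega_n \tau)] \sin(n\xi)$, $\omega_n = n$. From ICs ($B_n$ = velocity coefficient / $\omega_n$): $A_3=-2, B_2=-2$.
So $w(\xi,\tau) = -2 \sin(2 \xi) \sin(2 \tau) - 2 \sin(3 \xi) \cos(3 \tau)$, and $u(\xi,\tau) = e^{-\xi}w(\xi,\tau)$.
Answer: $u(\xi, \tau) = -2 e^{-\xi} \sin(2 \tau) \sin(2 \xi) - 2 e^{-\xi} \sin(3 \xi) \cos(3 \tau)$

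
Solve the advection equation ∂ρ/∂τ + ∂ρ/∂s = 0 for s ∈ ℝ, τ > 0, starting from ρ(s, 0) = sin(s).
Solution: By characteristics (ds/dτ = 1), ρ(s,τ) = f(s - τ) with f = ρ(·, 0).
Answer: ρ(s, τ) = sin(s - τ)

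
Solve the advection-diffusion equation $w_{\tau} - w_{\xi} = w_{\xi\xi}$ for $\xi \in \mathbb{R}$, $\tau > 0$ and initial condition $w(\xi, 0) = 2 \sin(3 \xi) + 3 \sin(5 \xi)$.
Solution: Moving frame: $\eta = \xi + \tau$, $\sigma = \tau$, $w = u(\eta,\sigma)$, so $w_{\tau} = u_{\sigma} + u_{\eta}$ and $w_{\xi\xi} = u_{\eta\eta}$.
Hence $w_{\tau} - w_{\xi} = u_{\sigma}$ and the PDE becomes the heat equation $u_{\sigma} = u_{\eta\eta}$ on $\eta \in \mathbb{R}$.
Initial data: $u(\eta,0) = w(\eta,0) = 2 \sin(3 \eta) + 3 \sin(5 \eta)$. Each mode $\sin(n\eta)$ decays as $e^{-n^2\sigma}$ on $\mathbb{R}$, so $u(\eta,\sigma) = \sum c_n e^{-n^2\sigma} \sin(n\eta)$ with $c_3=2, c_5=3$: $u(\eta,\sigma) = 2 e^{-9 \sigma} \sin(3 \eta) + 3 e^{-25 \sigma} \sin(5 \eta)$.
Substituting back: $w(\xi,\tau) = u(\xi + \tau, \tau)$.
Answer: $w(\xi, \tau) = 2 e^{-9 \tau} \sin(3 \tau + 3 \xi) + 3 e^{-25 \tau} \sin(5 \tau + 5 \xi)$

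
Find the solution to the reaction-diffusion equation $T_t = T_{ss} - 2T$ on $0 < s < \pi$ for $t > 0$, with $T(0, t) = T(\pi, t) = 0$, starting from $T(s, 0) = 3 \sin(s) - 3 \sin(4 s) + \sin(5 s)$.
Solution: Substitute $T = e^{-2t}u$, i.e. $u = e^{2t}T$.
By the product rule, $T_t = e^{-2t}(u_t - 2u)$, $T_{ss} = e^{-2t}u_{ss}$.
Substituting into the PDE and dividing by $e^{-2t}$: $u_t - 2u = u_{ss} - 2u$.
The lower-order terms cancel, leaving the standard heat equation $u_t = u_{ss}$.
Initial data for $u$: $u(s,0) = T(s,0) = 3 \sin(s) - 3 \sin(4 s) + \sin(5 s)$. The boundary conditions carry over: $u(0,t) = u(\pi,t) = 0$.
Solve for $u$:
  Using separation of variables $u = X(s)G(t)$:
  Eigenfunctions: $\sin(ns)$, $n = 1, 2, 3, \ldots$
  General solution: $u(s, t) = \sum c_n \sin(ns) e^{-n^2 t}$
  Matching $u(s,0) = 3 \sin(s) - 3 \sin(4 s) + \sin(5 s)$ term by term: $c_1=3, c_4=-3, c_5=1$.
Hence $u(s,t) = 3 e^{-t} \sin(s) - 3 e^{-16 t} \sin(4 s) + e^{-25 t} \sin(5 s)$.
Transform back: $T(s,t) = e^{-2t}u(s,t)$.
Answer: $T(s, t) = 3 e^{-3 t} \sin(s) - 3 e^{-18 t} \sin(4 s) + e^{-27 t} \sin(5 s)$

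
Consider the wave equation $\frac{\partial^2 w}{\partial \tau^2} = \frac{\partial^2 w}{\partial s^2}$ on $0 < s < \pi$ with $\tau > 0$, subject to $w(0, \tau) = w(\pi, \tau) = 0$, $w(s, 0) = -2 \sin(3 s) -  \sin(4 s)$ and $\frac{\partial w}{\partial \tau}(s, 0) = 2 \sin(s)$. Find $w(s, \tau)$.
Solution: Separating variables: $w = \sum [A_n \cos(\omega_n \tau) + B_n \sin(\omega_n \tau)] \sin(ns)$, $\omega_n = n$. From ICs ($B_n$ = velocity coefficient / $\omega_n$): $A_3=-2, A_4=-1, B_1=2$.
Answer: $w(s, \tau) = 2 \sin(\tau) \sin(s) - 2 \sin(3 s) \cos(3 \tau) -  \sin(4 s) \cos(4 \tau)$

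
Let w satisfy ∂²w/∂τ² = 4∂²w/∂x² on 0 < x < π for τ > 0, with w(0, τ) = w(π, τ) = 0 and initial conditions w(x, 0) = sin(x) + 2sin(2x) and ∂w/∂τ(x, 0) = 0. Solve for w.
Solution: Separating variables: w = Σ [A_n cos(ω_n τ) + B_n sin(ω_n τ)] sin(nx), ω_n = 2n. From ICs: A_1=1, A_2=2.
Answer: w(x, τ) = sin(x)cos(2τ) + 2sin(2x)cos(4τ)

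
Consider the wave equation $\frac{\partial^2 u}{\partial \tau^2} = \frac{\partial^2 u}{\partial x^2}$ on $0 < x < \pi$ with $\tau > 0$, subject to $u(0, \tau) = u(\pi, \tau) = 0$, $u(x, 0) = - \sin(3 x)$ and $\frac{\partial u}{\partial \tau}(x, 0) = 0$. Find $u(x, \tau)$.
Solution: Separating variables: $u = \sum [A_n \cos(\omega_n \tau) + B_n \sin(\omega_n \tau)] \sin(nx)$, $\omega_n = n$. From ICs: $A_3=-1$.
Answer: $u(x, \tau) = - \sin(3 x) \cos(3 \tau)$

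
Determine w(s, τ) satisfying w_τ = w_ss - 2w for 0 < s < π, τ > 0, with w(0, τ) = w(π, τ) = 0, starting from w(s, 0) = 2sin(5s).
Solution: Substitute w = exp(-2τ)u.
Then w_τ = exp(-2τ)(u_τ - 2u), w_ss = exp(-2τ)u_ss; substituting and dividing by exp(-2τ), the lower-order terms cancel: u_τ = u_ss (standard heat equation).
Data for u: u(s,0) = w(s,0) = 2sin(5s). The boundary conditions carry over: u(0,τ) = u(π,τ) = 0.
Separating variables: u = Σ c_n exp(-n²τ) sin(ns). From u(s,0) = 2sin(5s): c_5=2.
So u(s,τ) = 2exp(-25τ)sin(5s), and w(s,τ) = exp(-2τ)u(s,τ).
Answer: w(s, τ) = 2exp(-27τ)sin(5s)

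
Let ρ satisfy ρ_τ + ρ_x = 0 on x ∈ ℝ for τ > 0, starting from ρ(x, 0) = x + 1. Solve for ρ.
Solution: By characteristics (dx/dτ = 1), ρ(x,τ) = f(x - τ) with f = ρ(·, 0).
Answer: ρ(x, τ) = x - τ + 1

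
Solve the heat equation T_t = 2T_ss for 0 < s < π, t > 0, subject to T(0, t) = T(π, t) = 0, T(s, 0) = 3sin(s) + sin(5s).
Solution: Separating variables: T = Σ c_n exp(-2n²t) sin(ns). From T(s,0) = 3sin(s) + sin(5s): c_1=3, c_5=1.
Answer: T(s, t) = 3exp(-2t)sin(s) + exp(-50t)sin(5s)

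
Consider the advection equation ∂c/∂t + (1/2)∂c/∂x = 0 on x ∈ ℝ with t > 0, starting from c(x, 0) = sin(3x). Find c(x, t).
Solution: By method of characteristics (waves move right with speed 1/2):
Along characteristics x - (1/2)t = const, c is constant, so c(x,t) = f(x - (1/2)t) with f = c(·, 0).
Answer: c(x, t) = -sin(3t/2 - 3x)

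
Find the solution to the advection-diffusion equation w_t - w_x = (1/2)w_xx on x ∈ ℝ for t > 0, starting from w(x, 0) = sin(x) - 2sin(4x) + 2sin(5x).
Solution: Change to a moving frame: let η = x + t, σ = t and write w(x,t) = u(η,σ).
By the chain rule w_t = u_σ + u_η, w_x = u_η, w_xx = u_ηη.
Then w_t - w_x = u_σ: the advection term cancels and the PDE becomes the heat equation u_σ = (1/2)u_ηη on η ∈ ℝ.
Initial data: u(η,0) = w(η,0) = sin(η) - 2sin(4η) + 2sin(5η).
On η ∈ ℝ each mode satisfies (sin(nη))″ = -n² sin(nη), so exp(-n²σ/2) sin(nη) solves the heat equation; by superposition u(η,σ) = Σ c_n exp(-n²σ/2) sin(nη).
Reading off the coefficients: c_1=1, c_4=-2, c_5=2, so u(η,σ) = -2exp(-8σ)sin(4η) + exp(-σ/2)sin(η) + 2exp(-25σ/2)sin(5η).
Substituting back η = x + t, σ = t: w(x,t) = u(x + t, t).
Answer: w(x, t) = -2exp(-8t)sin(4t + 4x) + exp(-t/2)sin(t + x) + 2exp(-25t/2)sin(5t + 5x)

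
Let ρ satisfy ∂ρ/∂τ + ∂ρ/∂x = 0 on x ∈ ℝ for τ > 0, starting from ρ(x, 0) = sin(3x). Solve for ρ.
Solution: By method of characteristics (waves move right with speed 1):
Along characteristics x - τ = const, ρ is constant, so ρ(x,τ) = f(x - τ) with f = ρ(·, 0).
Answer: ρ(x, τ) = sin(3x - 3τ)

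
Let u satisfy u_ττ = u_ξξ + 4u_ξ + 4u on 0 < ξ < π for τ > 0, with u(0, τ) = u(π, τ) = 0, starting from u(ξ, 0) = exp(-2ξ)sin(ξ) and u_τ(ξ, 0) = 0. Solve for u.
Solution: Substitute u = exp(-2ξ)w, i.e. w = exp(2ξ)u.
By the product rule, u_ξ = exp(-2ξ)(w_ξ - 2w), u_ξξ = exp(-2ξ)(w_ξξ - 4w_ξ + 4w), u_ττ = exp(-2ξ)w_ττ.
Substituting into the PDE and dividing by exp(-2ξ): w_ττ = (w_ξξ - 4w_ξ + 4w) + 4(w_ξ - 2w) + 4w.
The lower-order terms cancel, leaving the standard wave equation w_ττ = w_ξξ.
Initial data for w: w(ξ,0) = exp(2ξ)u(ξ,0) = sin(ξ); w_τ(ξ,0) = exp(2ξ)u_τ(ξ,0) = 0. The boundary conditions carry over: w(0,τ) = w(π,τ) = 0.
Solve for w:
  Using separation of variables w = X(ξ)T(τ):
  Eigenfunctions: sin(nξ), n = 1, 2, 3, ...
  General solution: w(ξ, τ) = Σ [A_n cos(n τ) + B_n sin(n τ)] sin(nξ)
  From w(ξ,0) = sin(ξ): A_1=1. From w_τ(ξ,0) = 0: all B_n = 0.
Hence w(ξ,τ) = sin(ξ)cos(τ).
Transform back: u(ξ,τ) = exp(-2ξ)w(ξ,τ).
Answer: u(ξ, τ) = exp(-2ξ)sin(ξ)cos(τ)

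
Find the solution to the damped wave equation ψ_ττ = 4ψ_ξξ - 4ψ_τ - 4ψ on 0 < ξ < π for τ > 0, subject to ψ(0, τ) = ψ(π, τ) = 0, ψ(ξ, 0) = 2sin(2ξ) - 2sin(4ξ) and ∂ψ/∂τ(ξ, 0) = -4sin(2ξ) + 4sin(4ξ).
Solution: Substitute ψ = exp(-2τ)u.
Then ψ_τ = exp(-2τ)(u_τ - 2u), ψ_ττ = exp(-2τ)(u_ττ - 4u_τ + 4u), ψ_ξξ = exp(-2τ)u_ξξ; substituting and dividing by exp(-2τ), the lower-order terms cancel: u_ττ = 4u_ξξ (standard wave equation).
Data for u: u(ξ,0) = ψ(ξ,0) = 2sin(2ξ) - 2sin(4ξ); u_τ(ξ,0) = ψ_τ(ξ,0) + 2ψ(ξ,0) = 0. The boundary conditions carry over: u(0,τ) = u(π,τ) = 0.
Separating variables: u = Σ [A_n cos(ω_n τ) + B_n sin(ω_n τ)] sin(nξ), ω_n = 2n. From ICs: A_2=2, A_4=-2.
So u(ξ,τ) = 2sin(2ξ)cos(4τ) - 2sin(4ξ)cos(8τ), and ψ(ξ,τ) = exp(-2τ)u(ξ,τ).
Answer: ψ(ξ, τ) = 2exp(-2τ)sin(2ξ)cos(4τ) - 2exp(-2τ)sin(4ξ)cos(8τ)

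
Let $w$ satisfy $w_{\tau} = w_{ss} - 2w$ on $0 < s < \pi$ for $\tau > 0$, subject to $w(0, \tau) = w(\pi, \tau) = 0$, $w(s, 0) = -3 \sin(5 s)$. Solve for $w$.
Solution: Substitute $w = e^{-2\tau}u$.
Then $w_{\tau} = e^{-2\tau}(u_{\tau} - 2u)$, $w_{ss} = e^{-2\tau}u_{ss}$; substituting and dividing by $e^{-2\tau}$, the lower-order terms cancel: $u_{\tau} = u_{ss}$ (standard heat equation).
Data for $u$: $u(s,0) = w(s,0) = -3 \sin(5 s)$. The boundary conditions carry over: $u(0,\tau) = u(\pi,\tau) = 0$.
Separating variables: $u = \sum c_n e^{-n^2\tau} \sin(ns)$. From $u(s,0) = -3 \sin(5 s)$: $c_5=-3$.
So $u(s,\tau) = -3 e^{-25 \tau} \sin(5 s)$, and $w(s,\tau) = e^{-2\tau}u(s,\tau)$.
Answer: $w(s, \tau) = -3 e^{-27 \tau} \sin(5 s)$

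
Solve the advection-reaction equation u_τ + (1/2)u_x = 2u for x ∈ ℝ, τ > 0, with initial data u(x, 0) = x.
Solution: Substitute u = exp(2τ)w, i.e. w = exp(-2τ)u.
By the product rule, u_τ = exp(2τ)(w_τ + 2w), u_x = exp(2τ)w_x.
Substituting into the PDE and dividing by exp(2τ): w_τ + 2w + (1/2)w_x = 2w.
The lower-order terms cancel, leaving the standard advection equation w_τ + (1/2)w_x = 0.
Initial data for w: w(x,0) = u(x,0) = x.
Solve for w:
  By method of characteristics (waves move right with speed 1/2):
  Along characteristics x - (1/2)τ = const, w is constant, so w(x,τ) = f(x - (1/2)τ) with f = w(·, 0).
Hence w(x,τ) = x - (1/2)τ.
Transform back: u(x,τ) = exp(2τ)w(x,τ).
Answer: u(x, τ) = xexp(2τ) - (1/2)τexp(2τ)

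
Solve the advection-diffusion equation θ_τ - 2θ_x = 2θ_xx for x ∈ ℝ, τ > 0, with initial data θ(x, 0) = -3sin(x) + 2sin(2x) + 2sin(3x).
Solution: Moving frame: η = x + 2τ, σ = τ, θ = u(η,σ), so θ_τ = u_σ + 2u_η and θ_xx = u_ηη.
Hence θ_τ - 2θ_x = u_σ and the PDE becomes the heat equation u_σ = 2u_ηη on η ∈ ℝ.
Initial data: u(η,0) = θ(η,0) = -3sin(η) + 2sin(2η) + 2sin(3η). Each mode sin(nη) decays as exp(-2n²σ) on ℝ, so u(η,σ) = Σ c_n exp(-2n²σ) sin(nη) with c_1=-3, c_2=2, c_3=2: u(η,σ) = -3exp(-2σ)sin(η) + 2exp(-8σ)sin(2η) + 2exp(-18σ)sin(3η).
Substituting back: θ(x,τ) = u(x + 2τ, τ).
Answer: θ(x, τ) = -3exp(-2τ)sin(x + 2τ) + 2exp(-8τ)sin(2x + 4τ) + 2exp(-18τ)sin(3x + 6τ)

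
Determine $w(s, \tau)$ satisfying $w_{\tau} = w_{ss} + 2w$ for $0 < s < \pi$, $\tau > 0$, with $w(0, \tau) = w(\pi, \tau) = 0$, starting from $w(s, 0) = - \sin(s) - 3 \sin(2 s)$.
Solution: Substitute $w = e^{2\tau}u$, i.e. $u = e^{-2\tau}w$.
By the product rule, $w_{\tau} = e^{2\tau}(u_{\tau} + 2u)$, $w_{ss} = e^{2\tau}u_{ss}$.
Substituting into the PDE and dividing by $e^{2\tau}$: $u_{\tau} + 2u = u_{ss} + 2u$.
The lower-order terms cancel, leaving the standard heat equation $u_{\tau} = u_{ss}$.
Initial data for $u$: $u(s,0) = w(s,0) = - \sin(s) - 3 \sin(2 s)$. The boundary conditions carry over: $u(0,\tau) = u(\pi,\tau) = 0$.
Solve for $u$:
  Using separation of variables $u = X(s)T(\tau)$:
  Eigenfunctions: $\sin(ns)$, $n = 1, 2, 3, \ldots$
  General solution: $u(s, \tau) = \sum c_n \sin(ns) e^{-n^2 \tau}$
  Matching $u(s,0) = - \sin(s) - 3 \sin(2 s)$ term by term: $c_1=-1, c_2=-3$.
Hence $u(s,\tau) = - e^{-\tau} \sin(s) - 3 e^{-4 \tau} \sin(2 s)$.
Transform back: $w(s,\tau) = e^{2\tau}u(s,\tau)$.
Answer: $w(s, \tau) = - e^{\tau} \sin(s) - 3 e^{-2 \tau} \sin(2 s)$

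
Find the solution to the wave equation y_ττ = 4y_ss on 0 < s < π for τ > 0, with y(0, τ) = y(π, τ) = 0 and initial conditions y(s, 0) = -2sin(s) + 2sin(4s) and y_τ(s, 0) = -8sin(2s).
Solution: Separating variables: y = Σ [A_n cos(ω_n τ) + B_n sin(ω_n τ)] sin(ns), ω_n = 2n. From ICs (B_n = velocity coefficient / ω_n): A_1=-2, A_4=2, B_2=-2.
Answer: y(s, τ) = -2sin(s)cos(2τ) - 2sin(2s)sin(4τ) + 2sin(4s)cos(8τ)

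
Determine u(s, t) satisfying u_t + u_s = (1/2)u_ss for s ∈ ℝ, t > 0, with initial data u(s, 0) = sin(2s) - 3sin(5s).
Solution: Moving frame: η = s - t, σ = t, u = w(η,σ), so u_t = w_σ - w_η and u_ss = w_ηη.
Hence u_t + u_s = w_σ and the PDE becomes the heat equation w_σ = (1/2)w_ηη on η ∈ ℝ.
Initial data: w(η,0) = u(η,0) = sin(2η) - 3sin(5η). Each mode sin(nη) decays as exp(-n²σ/2) on ℝ, so w(η,σ) = Σ c_n exp(-n²σ/2) sin(nη) with c_2=1, c_5=-3: w(η,σ) = exp(-2σ)sin(2η) - 3exp(-25σ/2)sin(5η).
Substituting back: u(s,t) = w(s - t, t).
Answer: u(s, t) = exp(-2t)sin(2s - 2t) - 3exp(-25t/2)sin(5s - 5t)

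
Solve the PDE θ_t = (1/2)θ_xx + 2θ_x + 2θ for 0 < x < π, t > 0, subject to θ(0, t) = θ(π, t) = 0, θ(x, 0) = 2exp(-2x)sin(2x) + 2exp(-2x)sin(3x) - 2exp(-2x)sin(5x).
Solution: Substitute θ = exp(-2x)u, i.e. u = exp(2x)θ.
By the product rule, θ_x = exp(-2x)(u_x - 2u), θ_xx = exp(-2x)(u_xx - 4u_x + 4u), θ_t = exp(-2x)u_t.
Substituting into the PDE and dividing by exp(-2x): u_t = (1/2)(u_xx - 4u_x + 4u) + 2(u_x - 2u) + 2u.
The lower-order terms cancel, leaving the standard heat equation u_t = (1/2)u_xx.
Initial data for u: u(x,0) = exp(2x)θ(x,0) = 2sin(2x) + 2sin(3x) - 2sin(5x). The boundary conditions carry over: u(0,t) = u(π,t) = 0.
Solve for u:
  Using separation of variables u = X(x)G(t):
  Eigenfunctions: sin(nx), n = 1, 2, 3, ...
  General solution: u(x, t) = Σ c_n sin(nx) exp(-n² t/2)
  Matching u(x,0) = 2sin(2x) + 2sin(3x) - 2sin(5x) term by term: c_2=2, c_3=2, c_5=-2.
Hence u(x,t) = 2exp(-2t)sin(2x) + 2exp(-9t/2)sin(3x) - 2exp(-25t/2)sin(5x).
Transform back: θ(x,t) = exp(-2x)u(x,t).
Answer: θ(x, t) = 2exp(-2t)exp(-2x)sin(2x) + 2exp(-9t/2)exp(-2x)sin(3x) - 2exp(-25t/2)exp(-2x)sin(5x)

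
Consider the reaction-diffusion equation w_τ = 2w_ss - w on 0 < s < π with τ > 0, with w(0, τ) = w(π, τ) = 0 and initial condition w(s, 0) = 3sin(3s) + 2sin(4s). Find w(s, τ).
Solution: Substitute w = exp(-τ)u, i.e. u = exp(τ)w.
By the product rule, w_τ = exp(-τ)(u_τ - u), w_ss = exp(-τ)u_ss.
Substituting into the PDE and dividing by exp(-τ): u_τ - u = 2u_ss - u.
The lower-order terms cancel, leaving the standard heat equation u_τ = 2u_ss.
Initial data for u: u(s,0) = w(s,0) = 3sin(3s) + 2sin(4s). The boundary conditions carry over: u(0,τ) = u(π,τ) = 0.
Solve for u:
  Using separation of variables u = X(s)T(τ):
  Eigenfunctions: sin(ns), n = 1, 2, 3, ...
  General solution: u(s, τ) = Σ c_n sin(ns) exp(-2n² τ)
  Matching u(s,0) = 3sin(3s) + 2sin(4s) term by term: c_3=3, c_4=2.
Hence u(s,τ) = 3exp(-18τ)sin(3s) + 2exp(-32τ)sin(4s).
Transform back: w(s,τ) = exp(-τ)u(s,τ).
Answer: w(s, τ) = 3exp(-19τ)sin(3s) + 2exp(-33τ)sin(4s)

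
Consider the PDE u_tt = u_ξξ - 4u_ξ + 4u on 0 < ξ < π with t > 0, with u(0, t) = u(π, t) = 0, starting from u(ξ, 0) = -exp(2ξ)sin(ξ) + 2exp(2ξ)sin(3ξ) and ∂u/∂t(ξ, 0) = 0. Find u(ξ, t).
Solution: Substitute u = exp(2ξ)w, i.e. w = exp(-2ξ)u.
By the product rule, u_ξ = exp(2ξ)(w_ξ + 2w), u_ξξ = exp(2ξ)(w_ξξ + 4w_ξ + 4w), u_tt = exp(2ξ)w_tt.
Substituting into the PDE and dividing by exp(2ξ): w_tt = (w_ξξ + 4w_ξ + 4w) - 4(w_ξ + 2w) + 4w.
The lower-order terms cancel, leaving the standard wave equation w_tt = w_ξξ.
Initial data for w: w(ξ,0) = exp(-2ξ)u(ξ,0) = -sin(ξ) + 2sin(3ξ); w_t(ξ,0) = exp(-2ξ)u_t(ξ,0) = 0. The boundary conditions carry over: w(0,t) = w(π,t) = 0.
Solve for w:
  Using separation of variables w = X(ξ)T(t):
  Eigenfunctions: sin(nξ), n = 1, 2, 3, ...
  General solution: w(ξ, t) = Σ [A_n cos(n t) + B_n sin(n t)] sin(nξ)
  From w(ξ,0) = -sin(ξ) + 2sin(3ξ): A_1=-1, A_3=2. From w_t(ξ,0) = 0: all B_n = 0.
Hence w(ξ,t) = -sin(ξ)cos(t) + 2sin(3ξ)cos(3t).
Transform back: u(ξ,t) = exp(2ξ)w(ξ,t).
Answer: u(ξ, t) = -exp(2ξ)sin(ξ)cos(t) + 2exp(2ξ)sin(3ξ)cos(3t)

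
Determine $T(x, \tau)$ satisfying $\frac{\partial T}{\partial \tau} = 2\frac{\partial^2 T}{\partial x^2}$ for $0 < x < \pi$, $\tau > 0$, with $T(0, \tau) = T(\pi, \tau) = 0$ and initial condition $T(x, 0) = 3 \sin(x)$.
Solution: Using separation of variables $T = X(x)G(\tau)$:
Eigenfunctions: $\sin(nx)$, $n = 1, 2, 3, \ldots$
General solution: $T(x, \tau) = \sum c_n \sin(nx) e^{-2n^2 \tau}$
Matching $T(x,0) = 3 \sin(x)$ term by term: $c_1=3$.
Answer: $T(x, \tau) = 3 e^{-2 \tau} \sin(x)$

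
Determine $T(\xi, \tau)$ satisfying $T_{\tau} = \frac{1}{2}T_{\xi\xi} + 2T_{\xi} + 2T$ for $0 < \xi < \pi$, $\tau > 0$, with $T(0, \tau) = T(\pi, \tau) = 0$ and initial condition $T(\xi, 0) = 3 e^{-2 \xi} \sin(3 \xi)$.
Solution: Substitute $T = e^{-2\xi}u$.
Then $T_{\xi} = e^{-2\xi}(u_{\xi} - 2u)$, $T_{\xi\xi} = e^{-2\xi}(u_{\xi\xi} - 4u_{\xi} + 4u)$, $T_{\tau} = e^{-2\xi}u_{\tau}$; substituting and dividing by $e^{-2\xi}$, the lower-order terms cancel: $u_{\tau} = \frac{1}{2}u_{\xi\xi}$ (standard heat equation).
Data for $u$: $u(\xi,0) = e^{2\xi}T(\xi,0) = 3 \sin(3 \xi)$. The boundary conditions carry over: $u(0,\tau) = u(\pi,\tau) = 0$.
Separating variables: $u = \sum c_n e^{-n^2\tau/2} \sin(n\xi)$. From $u(\xi,0) = 3 \sin(3 \xi)$: $c_3=3$.
So $u(\xi,\tau) = 3 e^{-9 \tau/2} \sin(3 \xi)$, and $T(\xi,\tau) = e^{-2\xi}u(\xi,\tau)$.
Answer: $T(\xi, \tau) = 3 e^{-9 \tau/2} e^{-2 \xi} \sin(3 \xi)$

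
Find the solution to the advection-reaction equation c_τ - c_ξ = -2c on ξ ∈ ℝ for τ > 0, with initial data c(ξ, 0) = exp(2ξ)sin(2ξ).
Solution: Substitute c = exp(2ξ)u, i.e. u = exp(-2ξ)c.
By the product rule, c_ξ = exp(2ξ)(u_ξ + 2u), c_τ = exp(2ξ)u_τ.
Substituting into the PDE and dividing by exp(2ξ): u_τ - (u_ξ + 2u) = -2u.
The lower-order terms cancel, leaving the standard advection equation u_τ - u_ξ = 0.
Initial data for u: u(ξ,0) = exp(-2ξ)c(ξ,0) = sin(2ξ).
Solve for u:
  By method of characteristics (waves move left with speed 1):
  Along characteristics ξ + τ = const, u is constant, so u(ξ,τ) = f(ξ + τ) with f = u(·, 0).
Hence u(ξ,τ) = sin(2ξ + 2τ).
Transform back: c(ξ,τ) = exp(2ξ)u(ξ,τ).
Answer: c(ξ, τ) = exp(2ξ)sin(2ξ + 2τ)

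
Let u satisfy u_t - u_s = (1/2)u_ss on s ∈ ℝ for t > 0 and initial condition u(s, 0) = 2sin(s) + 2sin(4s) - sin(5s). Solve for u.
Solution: Moving frame: η = s + t, σ = t, u = w(η,σ), so u_t = w_σ + w_η and u_ss = w_ηη.
Hence u_t - u_s = w_σ and the PDE becomes the heat equation w_σ = (1/2)w_ηη on η ∈ ℝ.
Initial data: w(η,0) = u(η,0) = 2sin(η) + 2sin(4η) - sin(5η). Each mode sin(nη) decays as exp(-n²σ/2) on ℝ, so w(η,σ) = Σ c_n exp(-n²σ/2) sin(nη) with c_1=2, c_4=2, c_5=-1: w(η,σ) = 2exp(-8σ)sin(4η) + 2exp(-σ/2)sin(η) - exp(-25σ/2)sin(5η).
Substituting back: u(s,t) = w(s + t, t).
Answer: u(s, t) = 2exp(-8t)sin(4s + 4t) + 2exp(-t/2)sin(s + t) - exp(-25t/2)sin(5s + 5t)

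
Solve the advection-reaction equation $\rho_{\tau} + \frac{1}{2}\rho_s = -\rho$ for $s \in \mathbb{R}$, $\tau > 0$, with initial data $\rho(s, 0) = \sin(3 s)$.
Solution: Substitute $\rho = e^{-\tau}u$.
Then $\rho_{\tau} = e^{-\tau}(u_{\tau} - u)$, $\rho_s = e^{-\tau}u_s$; substituting and dividing by $e^{-\tau}$, the lower-order terms cancel: $u_{\tau} + \frac{1}{2}u_s = 0$ (standard advection equation).
Data for $u$: $u(s,0) = \rho(s,0) = \sin(3 s)$.
By characteristics ($ds/d\tau = 1/2$), $u(s,\tau) = f(s - \frac{1}{2}\tau)$ with $f = u( \cdot , 0)$.
So $u(s,\tau) = \sin(3 s - 3 \tau/2)$, and $\rho(s,\tau) = e^{-\tau}u(s,\tau)$.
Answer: $\rho(s, \tau) = - e^{-\tau} \sin(3 \tau/2 - 3 s)$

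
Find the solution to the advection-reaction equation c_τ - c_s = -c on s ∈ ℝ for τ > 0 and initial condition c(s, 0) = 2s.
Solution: Substitute c = exp(-τ)u.
Then c_τ = exp(-τ)(u_τ - u), c_s = exp(-τ)u_s; substituting and dividing by exp(-τ), the lower-order terms cancel: u_τ - u_s = 0 (standard advection equation).
Data for u: u(s,0) = c(s,0) = 2s.
By characteristics (ds/dτ = -1), u(s,τ) = f(s + τ) with f = u(·, 0).
So u(s,τ) = 2s + 2τ, and c(s,τ) = exp(-τ)u(s,τ).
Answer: c(s, τ) = 2sexp(-τ) + 2τexp(-τ)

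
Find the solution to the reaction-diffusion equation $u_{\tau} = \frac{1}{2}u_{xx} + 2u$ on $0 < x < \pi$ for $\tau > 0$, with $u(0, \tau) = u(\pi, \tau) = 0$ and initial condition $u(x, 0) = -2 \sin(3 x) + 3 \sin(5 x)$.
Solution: Substitute $u = e^{2\tau}w$, i.e. $w = e^{-2\tau}u$.
By the product rule, $u_{\tau} = e^{2\tau}(w_{\tau} + 2w)$, $u_{xx} = e^{2\tau}w_{xx}$.
Substituting into the PDE and dividing by $e^{2\tau}$: $w_{\tau} + 2w = \frac{1}{2}w_{xx} + 2w$.
The lower-order terms cancel, leaving the standard heat equation $w_{\tau} = \frac{1}{2}w_{xx}$.
Initial data for $w$: $w(x,0) = u(x,0) = -2 \sin(3 x) + 3 \sin(5 x)$. The boundary conditions carry over: $w(0,\tau) = w(\pi,\tau) = 0$.
Solve for $w$:
  Using separation of variables $w = X(x)T(\tau)$:
  Eigenfunctions: $\sin(nx)$, $n = 1, 2, 3, \ldots$
  General solution: $w(x, \tau) = \sum c_n \sin(nx) e^{-n^2 \tau/2}$
  Matching $w(x,0) = -2 \sin(3 x) + 3 \sin(5 x)$ term by term: $c_3=-2, c_5=3$.
Hence $w(x,\tau) = -2 e^{-9 \tau/2} \sin(3 x) + 3 e^{-25 \tau/2} \sin(5 x)$.
Transform back: $u(x,\tau) = e^{2\tau}w(x,\tau)$.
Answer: $u(x, \tau) = -2 e^{-5 \tau/2} \sin(3 x) + 3 e^{-21 \tau/2} \sin(5 x)$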